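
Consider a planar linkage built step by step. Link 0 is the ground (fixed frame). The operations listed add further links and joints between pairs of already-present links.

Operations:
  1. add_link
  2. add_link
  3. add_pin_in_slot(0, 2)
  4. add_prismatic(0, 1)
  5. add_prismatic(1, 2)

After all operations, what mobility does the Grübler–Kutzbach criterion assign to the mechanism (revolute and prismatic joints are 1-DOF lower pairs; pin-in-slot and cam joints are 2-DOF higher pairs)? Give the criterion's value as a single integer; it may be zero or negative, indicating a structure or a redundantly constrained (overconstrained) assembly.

M = 1

[1;0;0] (link 0 is ground)
L+ [2;0;0]
L+ [3;0;0]
PS(0,2)∈J2 [3;0;1]
P(0,1)∈J1 [3;1;1]
P(1,2)∈J1 [3;2;1]
mobility = 6 − 4 − 1 = 1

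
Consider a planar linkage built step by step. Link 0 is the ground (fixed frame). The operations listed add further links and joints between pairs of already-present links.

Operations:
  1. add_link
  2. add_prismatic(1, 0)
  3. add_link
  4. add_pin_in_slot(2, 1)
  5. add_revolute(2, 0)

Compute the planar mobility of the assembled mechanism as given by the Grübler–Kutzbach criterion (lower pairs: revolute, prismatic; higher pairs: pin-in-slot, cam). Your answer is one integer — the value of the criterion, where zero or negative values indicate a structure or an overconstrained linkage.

[1;0;0] (link 0 is ground)
L+ [2;0;0]
P(1,0)∈J1 [2;1;0]
L+ [3;1;0]
PS(2,1)∈J2 [3;1;1]
R(2,0)∈J1 [3;2;1]
mobility = 6 − 4 − 1 = 1

M = 1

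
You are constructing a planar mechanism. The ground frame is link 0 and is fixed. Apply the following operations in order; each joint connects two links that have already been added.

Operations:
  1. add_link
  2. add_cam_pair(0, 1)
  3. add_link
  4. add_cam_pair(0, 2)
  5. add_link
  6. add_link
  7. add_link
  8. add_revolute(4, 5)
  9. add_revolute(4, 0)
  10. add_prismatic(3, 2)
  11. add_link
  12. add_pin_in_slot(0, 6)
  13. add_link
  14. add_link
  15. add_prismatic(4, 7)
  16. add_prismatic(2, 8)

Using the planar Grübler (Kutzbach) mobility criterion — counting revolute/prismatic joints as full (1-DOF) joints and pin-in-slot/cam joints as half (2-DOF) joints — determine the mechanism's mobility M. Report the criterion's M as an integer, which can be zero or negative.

L=1 J1=0 J2=0
add link → L=2 J1=0 J2=0
C@0,1 dof=2 J2 → L=2 J1=0 J2=1
add link → L=3 J1=0 J2=1
C@0,2 dof=2 J2 → L=3 J1=0 J2=2
add link → L=4 J1=0 J2=2
add link → L=5 J1=0 J2=2
add link → L=6 J1=0 J2=2
R@4,5 dof=1 J1 → L=6 J1=1 J2=2
R@4,0 dof=1 J1 → L=6 J1=2 J2=2
P@3,2 dof=1 J1 → L=6 J1=3 J2=2
add link → L=7 J1=3 J2=2
PS@0,6 dof=2 J2 → L=7 J1=3 J2=3
add link → L=8 J1=3 J2=3
add link → L=9 J1=3 J2=3
P@4,7 dof=1 J1 → L=9 J1=4 J2=3
P@2,8 dof=1 J1 → L=9 J1=5 J2=3
M=3(L−1)−2J1−J2=3·8−2·5−3=11

M = 11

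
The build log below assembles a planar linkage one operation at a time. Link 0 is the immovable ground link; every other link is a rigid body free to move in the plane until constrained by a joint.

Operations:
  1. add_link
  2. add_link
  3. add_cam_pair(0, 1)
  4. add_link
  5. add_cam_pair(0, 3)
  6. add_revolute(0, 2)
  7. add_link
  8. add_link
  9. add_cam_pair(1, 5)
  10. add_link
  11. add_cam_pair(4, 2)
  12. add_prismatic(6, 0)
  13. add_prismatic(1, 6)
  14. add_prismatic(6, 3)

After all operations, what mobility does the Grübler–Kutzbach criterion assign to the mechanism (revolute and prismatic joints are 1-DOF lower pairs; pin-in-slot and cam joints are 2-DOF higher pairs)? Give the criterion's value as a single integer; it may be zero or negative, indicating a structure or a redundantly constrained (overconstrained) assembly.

(L,J1,J2)=(1,0,0); link0 fixed
link1: (2,0,0)
link2: (3,0,0)
C 0-1 [J2]: (3,0,1)
link3: (4,0,1)
C 0-3 [J2]: (4,0,2)
R 0-2 [J1]: (4,1,2)
link4: (5,1,2)
link5: (6,1,2)
C 1-5 [J2]: (6,1,3)
link6: (7,1,3)
C 4-2 [J2]: (7,1,4)
P 6-0 [J1]: (7,2,4)
P 1-6 [J1]: (7,3,4)
P 6-3 [J1]: (7,4,4)
Grübler: 3·6 − 2·4 − 4 = 6

M = 6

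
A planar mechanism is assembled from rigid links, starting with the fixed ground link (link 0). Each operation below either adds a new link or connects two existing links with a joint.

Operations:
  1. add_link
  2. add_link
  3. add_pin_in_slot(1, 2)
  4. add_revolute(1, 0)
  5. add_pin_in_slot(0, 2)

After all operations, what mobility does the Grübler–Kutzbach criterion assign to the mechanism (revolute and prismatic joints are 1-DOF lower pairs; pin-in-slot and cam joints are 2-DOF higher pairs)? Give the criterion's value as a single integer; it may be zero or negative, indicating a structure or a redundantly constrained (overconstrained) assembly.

M = 2

[1;0;0] (link 0 is ground)
L+ [2;0;0]
L+ [3;0;0]
PS(1,2)∈J2 [3;0;1]
R(1,0)∈J1 [3;1;1]
PS(0,2)∈J2 [3;1;2]
mobility = 6 − 2 − 2 = 2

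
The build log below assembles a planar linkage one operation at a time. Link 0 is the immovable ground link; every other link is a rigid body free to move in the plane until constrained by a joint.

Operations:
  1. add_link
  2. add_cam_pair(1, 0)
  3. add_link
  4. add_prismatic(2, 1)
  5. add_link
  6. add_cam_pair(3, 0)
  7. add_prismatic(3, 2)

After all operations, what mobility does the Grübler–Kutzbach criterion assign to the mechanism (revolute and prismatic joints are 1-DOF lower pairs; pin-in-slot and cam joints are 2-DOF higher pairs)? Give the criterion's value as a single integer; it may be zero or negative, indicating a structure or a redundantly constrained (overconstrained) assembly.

M = 3

[1;0;0] (link 0 is ground)
L+ [2;0;0]
C(1,0)∈J2 [2;0;1]
L+ [3;0;1]
P(2,1)∈J1 [3;1;1]
L+ [4;1;1]
C(3,0)∈J2 [4;1;2]
P(3,2)∈J1 [4;2;2]
mobility = 9 − 4 − 2 = 3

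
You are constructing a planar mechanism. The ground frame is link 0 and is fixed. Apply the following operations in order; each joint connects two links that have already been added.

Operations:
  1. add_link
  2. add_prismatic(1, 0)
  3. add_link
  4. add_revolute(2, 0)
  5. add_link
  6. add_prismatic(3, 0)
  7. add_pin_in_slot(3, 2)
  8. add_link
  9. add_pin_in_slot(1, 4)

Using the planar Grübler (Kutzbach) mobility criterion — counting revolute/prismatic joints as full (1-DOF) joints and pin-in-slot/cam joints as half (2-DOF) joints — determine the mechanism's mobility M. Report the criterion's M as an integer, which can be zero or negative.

M = 4

[1;0;0] (link 0 is ground)
L+ [2;0;0]
P(1,0)∈J1 [2;1;0]
L+ [3;1;0]
R(2,0)∈J1 [3;2;0]
L+ [4;2;0]
P(3,0)∈J1 [4;3;0]
PS(3,2)∈J2 [4;3;1]
L+ [5;3;1]
PS(1,4)∈J2 [5;3;2]
mobility = 12 − 6 − 2 = 4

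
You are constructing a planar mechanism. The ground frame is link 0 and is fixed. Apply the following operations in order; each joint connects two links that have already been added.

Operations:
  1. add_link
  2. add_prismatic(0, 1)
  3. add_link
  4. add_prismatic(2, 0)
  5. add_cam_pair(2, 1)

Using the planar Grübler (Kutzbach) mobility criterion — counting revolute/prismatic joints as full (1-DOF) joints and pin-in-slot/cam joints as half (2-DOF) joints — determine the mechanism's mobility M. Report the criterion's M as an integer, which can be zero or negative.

ground; <1,0,0>
#1 <2,0,0>
P:0↔1 J1 <2,1,0>
#2 <3,1,0>
P:2↔0 J1 <3,2,0>
C:2↔1 J2 <3,2,1>
3×2 − 2×2 − 1×1 = 1

M = 1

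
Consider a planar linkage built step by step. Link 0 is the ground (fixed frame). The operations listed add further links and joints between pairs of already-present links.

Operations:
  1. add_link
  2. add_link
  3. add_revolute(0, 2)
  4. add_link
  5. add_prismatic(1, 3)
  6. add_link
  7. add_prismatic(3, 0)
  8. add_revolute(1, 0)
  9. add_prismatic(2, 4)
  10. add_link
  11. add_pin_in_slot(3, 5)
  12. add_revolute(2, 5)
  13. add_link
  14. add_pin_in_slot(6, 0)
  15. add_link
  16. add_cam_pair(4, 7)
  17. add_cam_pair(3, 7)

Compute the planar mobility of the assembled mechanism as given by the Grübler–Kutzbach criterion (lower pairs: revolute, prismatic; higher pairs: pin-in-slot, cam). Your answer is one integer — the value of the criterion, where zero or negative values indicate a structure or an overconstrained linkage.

M = 5

ground; <1,0,0>
#1 <2,0,0>
#2 <3,0,0>
R:0↔2 J1 <3,1,0>
#3 <4,1,0>
P:1↔3 J1 <4,2,0>
#4 <5,2,0>
P:3↔0 J1 <5,3,0>
R:1↔0 J1 <5,4,0>
P:2↔4 J1 <5,5,0>
#5 <6,5,0>
PS:3↔5 J2 <6,5,1>
R:2↔5 J1 <6,6,1>
#6 <7,6,1>
PS:6↔0 J2 <7,6,2>
#7 <8,6,2>
C:4↔7 J2 <8,6,3>
C:3↔7 J2 <8,6,4>
3×7 − 2×6 − 1×4 = 5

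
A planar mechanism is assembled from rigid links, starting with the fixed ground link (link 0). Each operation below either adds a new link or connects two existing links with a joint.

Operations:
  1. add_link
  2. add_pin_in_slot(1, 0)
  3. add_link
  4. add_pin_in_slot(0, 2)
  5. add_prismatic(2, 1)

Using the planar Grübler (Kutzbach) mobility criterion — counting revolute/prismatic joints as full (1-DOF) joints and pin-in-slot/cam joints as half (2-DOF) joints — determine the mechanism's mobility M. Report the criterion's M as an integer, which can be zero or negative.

M = 2

(L,J1,J2)=(1,0,0); link0 fixed
link1: (2,0,0)
PS 1-0 [J2]: (2,0,1)
link2: (3,0,1)
PS 0-2 [J2]: (3,0,2)
P 2-1 [J1]: (3,1,2)
Grübler: 3·2 − 2·1 − 2 = 2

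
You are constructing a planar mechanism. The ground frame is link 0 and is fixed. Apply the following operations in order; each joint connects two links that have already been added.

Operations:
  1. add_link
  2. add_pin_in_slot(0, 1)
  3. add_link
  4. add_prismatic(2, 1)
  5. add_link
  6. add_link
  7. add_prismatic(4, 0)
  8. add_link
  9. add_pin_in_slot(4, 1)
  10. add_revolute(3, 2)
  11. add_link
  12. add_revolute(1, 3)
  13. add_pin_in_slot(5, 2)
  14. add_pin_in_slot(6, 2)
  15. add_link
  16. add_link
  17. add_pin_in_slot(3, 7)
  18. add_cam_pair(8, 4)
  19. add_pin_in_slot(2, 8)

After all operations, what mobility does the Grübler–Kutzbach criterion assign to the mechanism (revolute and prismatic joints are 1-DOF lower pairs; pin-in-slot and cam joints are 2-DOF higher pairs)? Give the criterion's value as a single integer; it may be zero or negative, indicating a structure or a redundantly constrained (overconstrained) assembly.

ground; <1,0,0>
#1 <2,0,0>
PS:0↔1 J2 <2,0,1>
#2 <3,0,1>
P:2↔1 J1 <3,1,1>
#3 <4,1,1>
#4 <5,1,1>
P:4↔0 J1 <5,2,1>
#5 <6,2,1>
PS:4↔1 J2 <6,2,2>
R:3↔2 J1 <6,3,2>
#6 <7,3,2>
R:1↔3 J1 <7,4,2>
PS:5↔2 J2 <7,4,3>
PS:6↔2 J2 <7,4,4>
#7 <8,4,4>
#8 <9,4,4>
PS:3↔7 J2 <9,4,5>
C:8↔4 J2 <9,4,6>
PS:2↔8 J2 <9,4,7>
3×8 − 2×4 − 1×7 = 9

M = 9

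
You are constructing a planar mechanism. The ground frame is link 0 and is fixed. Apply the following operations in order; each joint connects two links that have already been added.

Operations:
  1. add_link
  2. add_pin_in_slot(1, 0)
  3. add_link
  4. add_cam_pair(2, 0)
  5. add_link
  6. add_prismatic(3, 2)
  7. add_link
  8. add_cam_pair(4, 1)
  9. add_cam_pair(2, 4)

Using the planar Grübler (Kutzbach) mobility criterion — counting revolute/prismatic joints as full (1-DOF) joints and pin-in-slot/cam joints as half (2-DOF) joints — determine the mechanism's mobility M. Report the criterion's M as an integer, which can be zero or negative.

ground; <1,0,0>
#1 <2,0,0>
PS:1↔0 J2 <2,0,1>
#2 <3,0,1>
C:2↔0 J2 <3,0,2>
#3 <4,0,2>
P:3↔2 J1 <4,1,2>
#4 <5,1,2>
C:4↔1 J2 <5,1,3>
C:2↔4 J2 <5,1,4>
3×4 − 2×1 − 1×4 = 6

M = 6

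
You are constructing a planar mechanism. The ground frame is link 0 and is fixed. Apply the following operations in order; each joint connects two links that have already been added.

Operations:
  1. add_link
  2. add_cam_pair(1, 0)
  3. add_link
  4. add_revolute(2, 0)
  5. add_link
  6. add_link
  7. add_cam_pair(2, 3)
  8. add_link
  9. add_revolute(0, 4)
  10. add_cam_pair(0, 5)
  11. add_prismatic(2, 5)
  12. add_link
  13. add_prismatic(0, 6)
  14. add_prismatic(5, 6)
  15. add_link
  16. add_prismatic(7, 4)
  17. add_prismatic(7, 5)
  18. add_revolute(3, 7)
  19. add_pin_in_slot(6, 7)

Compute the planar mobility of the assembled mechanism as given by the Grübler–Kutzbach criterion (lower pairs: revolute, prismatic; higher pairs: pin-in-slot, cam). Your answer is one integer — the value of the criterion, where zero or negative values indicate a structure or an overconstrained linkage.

M = 1

link 0 = ground. State L|J1|J2 = 1|0|0
+link1  2|0|0
C(1,0) f=2→J2  2|0|1
+link2  3|0|1
R(2,0) f=1→J1  3|1|1
+link3  4|1|1
+link4  5|1|1
C(2,3) f=2→J2  5|1|2
+link5  6|1|2
R(0,4) f=1→J1  6|2|2
C(0,5) f=2→J2  6|2|3
P(2,5) f=1→J1  6|3|3
+link6  7|3|3
P(0,6) f=1→J1  7|4|3
P(5,6) f=1→J1  7|5|3
+link7  8|5|3
P(7,4) f=1→J1  8|6|3
P(7,5) f=1→J1  8|7|3
R(3,7) f=1→J1  8|8|3
PS(6,7) f=2→J2  8|8|4
M = 3(8−1)−2·8−4 = 21−16−4 = 1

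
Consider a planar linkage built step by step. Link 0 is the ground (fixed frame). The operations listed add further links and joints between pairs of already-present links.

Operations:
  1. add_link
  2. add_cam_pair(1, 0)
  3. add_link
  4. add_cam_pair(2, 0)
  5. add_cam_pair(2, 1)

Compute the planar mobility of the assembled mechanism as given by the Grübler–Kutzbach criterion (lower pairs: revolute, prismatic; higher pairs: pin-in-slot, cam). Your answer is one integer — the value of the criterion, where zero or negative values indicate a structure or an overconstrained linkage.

M = 3

[1;0;0] (link 0 is ground)
L+ [2;0;0]
C(1,0)∈J2 [2;0;1]
L+ [3;0;1]
C(2,0)∈J2 [3;0;2]
C(2,1)∈J2 [3;0;3]
mobility = 6 − 0 − 3 = 3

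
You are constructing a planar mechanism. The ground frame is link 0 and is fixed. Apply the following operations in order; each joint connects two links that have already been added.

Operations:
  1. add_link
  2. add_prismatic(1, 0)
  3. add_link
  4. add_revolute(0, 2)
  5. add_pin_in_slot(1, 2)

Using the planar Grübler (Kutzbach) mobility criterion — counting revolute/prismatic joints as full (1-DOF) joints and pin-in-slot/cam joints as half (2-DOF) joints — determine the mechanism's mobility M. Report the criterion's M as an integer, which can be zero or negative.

[1;0;0] (link 0 is ground)
L+ [2;0;0]
P(1,0)∈J1 [2;1;0]
L+ [3;1;0]
R(0,2)∈J1 [3;2;0]
PS(1,2)∈J2 [3;2;1]
mobility = 6 − 4 − 1 = 1

M = 1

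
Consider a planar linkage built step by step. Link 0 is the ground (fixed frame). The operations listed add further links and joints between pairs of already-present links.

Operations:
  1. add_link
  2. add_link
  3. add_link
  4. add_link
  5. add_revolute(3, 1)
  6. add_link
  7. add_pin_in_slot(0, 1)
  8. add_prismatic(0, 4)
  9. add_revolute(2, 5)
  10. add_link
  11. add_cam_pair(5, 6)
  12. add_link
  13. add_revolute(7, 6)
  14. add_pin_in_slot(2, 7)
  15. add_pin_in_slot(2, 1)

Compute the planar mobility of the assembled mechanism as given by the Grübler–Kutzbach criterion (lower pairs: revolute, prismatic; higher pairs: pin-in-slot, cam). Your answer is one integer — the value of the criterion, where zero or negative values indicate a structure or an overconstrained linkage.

L=1 J1=0 J2=0
add link → L=2 J1=0 J2=0
add link → L=3 J1=0 J2=0
add link → L=4 J1=0 J2=0
add link → L=5 J1=0 J2=0
R@3,1 dof=1 J1 → L=5 J1=1 J2=0
add link → L=6 J1=1 J2=0
PS@0,1 dof=2 J2 → L=6 J1=1 J2=1
P@0,4 dof=1 J1 → L=6 J1=2 J2=1
R@2,5 dof=1 J1 → L=6 J1=3 J2=1
add link → L=7 J1=3 J2=1
C@5,6 dof=2 J2 → L=7 J1=3 J2=2
add link → L=8 J1=3 J2=2
R@7,6 dof=1 J1 → L=8 J1=4 J2=2
PS@2,7 dof=2 J2 → L=8 J1=4 J2=3
PS@2,1 dof=2 J2 → L=8 J1=4 J2=4
M=3(L−1)−2J1−J2=3·7−2·4−4=9

M = 9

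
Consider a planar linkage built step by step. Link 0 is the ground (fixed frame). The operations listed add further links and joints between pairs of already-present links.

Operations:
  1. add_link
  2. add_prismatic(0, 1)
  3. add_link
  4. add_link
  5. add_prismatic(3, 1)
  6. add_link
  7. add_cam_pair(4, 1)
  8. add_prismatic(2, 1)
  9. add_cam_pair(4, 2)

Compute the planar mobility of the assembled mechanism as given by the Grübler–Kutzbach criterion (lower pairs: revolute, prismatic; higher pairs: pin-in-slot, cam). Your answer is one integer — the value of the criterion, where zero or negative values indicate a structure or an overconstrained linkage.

M = 4

ground; <1,0,0>
#1 <2,0,0>
P:0↔1 J1 <2,1,0>
#2 <3,1,0>
#3 <4,1,0>
P:3↔1 J1 <4,2,0>
#4 <5,2,0>
C:4↔1 J2 <5,2,1>
P:2↔1 J1 <5,3,1>
C:4↔2 J2 <5,3,2>
3×4 − 2×3 − 1×2 = 4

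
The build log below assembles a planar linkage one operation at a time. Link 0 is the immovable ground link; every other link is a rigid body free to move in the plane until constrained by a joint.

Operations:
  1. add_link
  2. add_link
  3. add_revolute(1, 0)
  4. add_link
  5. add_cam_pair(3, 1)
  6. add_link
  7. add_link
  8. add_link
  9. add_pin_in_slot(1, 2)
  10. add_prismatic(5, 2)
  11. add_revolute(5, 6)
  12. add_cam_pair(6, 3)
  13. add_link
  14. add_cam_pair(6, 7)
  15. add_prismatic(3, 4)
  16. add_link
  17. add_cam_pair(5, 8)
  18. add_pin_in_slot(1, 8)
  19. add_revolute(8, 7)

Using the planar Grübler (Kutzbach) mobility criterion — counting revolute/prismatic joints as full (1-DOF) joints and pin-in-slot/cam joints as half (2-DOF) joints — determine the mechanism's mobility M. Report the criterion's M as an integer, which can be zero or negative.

M = 8

L=1 J1=0 J2=0
add link → L=2 J1=0 J2=0
add link → L=3 J1=0 J2=0
R@1,0 dof=1 J1 → L=3 J1=1 J2=0
add link → L=4 J1=1 J2=0
C@3,1 dof=2 J2 → L=4 J1=1 J2=1
add link → L=5 J1=1 J2=1
add link → L=6 J1=1 J2=1
add link → L=7 J1=1 J2=1
PS@1,2 dof=2 J2 → L=7 J1=1 J2=2
P@5,2 dof=1 J1 → L=7 J1=2 J2=2
R@5,6 dof=1 J1 → L=7 J1=3 J2=2
C@6,3 dof=2 J2 → L=7 J1=3 J2=3
add link → L=8 J1=3 J2=3
C@6,7 dof=2 J2 → L=8 J1=3 J2=4
P@3,4 dof=1 J1 → L=8 J1=4 J2=4
add link → L=9 J1=4 J2=4
C@5,8 dof=2 J2 → L=9 J1=4 J2=5
PS@1,8 dof=2 J2 → L=9 J1=4 J2=6
R@8,7 dof=1 J1 → L=9 J1=5 J2=6
M=3(L−1)−2J1−J2=3·8−2·5−6=8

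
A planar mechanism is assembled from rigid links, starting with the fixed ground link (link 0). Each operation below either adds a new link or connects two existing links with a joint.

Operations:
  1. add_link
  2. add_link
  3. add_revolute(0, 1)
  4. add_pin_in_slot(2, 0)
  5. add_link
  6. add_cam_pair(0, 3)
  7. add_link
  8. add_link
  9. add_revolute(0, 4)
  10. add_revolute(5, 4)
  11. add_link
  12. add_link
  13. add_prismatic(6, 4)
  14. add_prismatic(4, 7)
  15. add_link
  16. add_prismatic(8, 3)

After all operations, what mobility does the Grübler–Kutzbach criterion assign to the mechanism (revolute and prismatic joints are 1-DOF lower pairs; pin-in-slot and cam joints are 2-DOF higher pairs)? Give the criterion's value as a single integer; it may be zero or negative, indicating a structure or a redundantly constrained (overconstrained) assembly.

M = 10

[1;0;0] (link 0 is ground)
L+ [2;0;0]
L+ [3;0;0]
R(0,1)∈J1 [3;1;0]
PS(2,0)∈J2 [3;1;1]
L+ [4;1;1]
C(0,3)∈J2 [4;1;2]
L+ [5;1;2]
L+ [6;1;2]
R(0,4)∈J1 [6;2;2]
R(5,4)∈J1 [6;3;2]
L+ [7;3;2]
L+ [8;3;2]
P(6,4)∈J1 [8;4;2]
P(4,7)∈J1 [8;5;2]
L+ [9;5;2]
P(8,3)∈J1 [9;6;2]
mobility = 24 − 12 − 2 = 10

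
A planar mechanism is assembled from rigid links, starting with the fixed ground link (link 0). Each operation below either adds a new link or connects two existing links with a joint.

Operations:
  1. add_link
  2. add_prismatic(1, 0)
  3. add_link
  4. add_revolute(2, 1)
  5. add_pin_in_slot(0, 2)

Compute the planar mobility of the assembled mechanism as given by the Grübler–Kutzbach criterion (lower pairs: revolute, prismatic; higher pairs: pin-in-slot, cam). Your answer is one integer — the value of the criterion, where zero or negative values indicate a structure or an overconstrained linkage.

M = 1

[1;0;0] (link 0 is ground)
L+ [2;0;0]
P(1,0)∈J1 [2;1;0]
L+ [3;1;0]
R(2,1)∈J1 [3;2;0]
PS(0,2)∈J2 [3;2;1]
mobility = 6 − 4 − 1 = 1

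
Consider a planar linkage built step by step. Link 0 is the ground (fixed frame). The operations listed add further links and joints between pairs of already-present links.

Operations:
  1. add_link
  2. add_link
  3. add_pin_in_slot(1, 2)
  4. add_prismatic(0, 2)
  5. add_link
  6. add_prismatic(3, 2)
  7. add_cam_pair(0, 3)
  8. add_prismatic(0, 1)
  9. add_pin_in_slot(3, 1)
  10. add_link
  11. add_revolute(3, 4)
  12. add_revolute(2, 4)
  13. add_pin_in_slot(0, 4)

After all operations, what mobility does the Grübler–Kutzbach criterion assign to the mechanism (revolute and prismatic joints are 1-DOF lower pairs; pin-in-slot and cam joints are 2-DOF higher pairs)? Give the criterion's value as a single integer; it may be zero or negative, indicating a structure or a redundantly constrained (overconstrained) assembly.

ground; <1,0,0>
#1 <2,0,0>
#2 <3,0,0>
PS:1↔2 J2 <3,0,1>
P:0↔2 J1 <3,1,1>
#3 <4,1,1>
P:3↔2 J1 <4,2,1>
C:0↔3 J2 <4,2,2>
P:0↔1 J1 <4,3,2>
PS:3↔1 J2 <4,3,3>
#4 <5,3,3>
R:3↔4 J1 <5,4,3>
R:2↔4 J1 <5,5,3>
PS:0↔4 J2 <5,5,4>
3×4 − 2×5 − 1×4 = -2

M = -2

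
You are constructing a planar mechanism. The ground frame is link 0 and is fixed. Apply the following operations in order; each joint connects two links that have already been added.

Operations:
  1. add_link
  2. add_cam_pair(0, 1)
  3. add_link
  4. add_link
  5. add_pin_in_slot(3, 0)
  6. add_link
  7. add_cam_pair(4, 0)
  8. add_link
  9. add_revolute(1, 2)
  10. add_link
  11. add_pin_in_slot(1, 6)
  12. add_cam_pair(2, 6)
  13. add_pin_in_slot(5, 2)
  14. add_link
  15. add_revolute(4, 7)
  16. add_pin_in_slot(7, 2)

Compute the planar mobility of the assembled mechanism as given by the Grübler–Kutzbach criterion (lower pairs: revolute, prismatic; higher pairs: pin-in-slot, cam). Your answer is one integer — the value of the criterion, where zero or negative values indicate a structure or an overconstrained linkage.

M = 10

(L,J1,J2)=(1,0,0); link0 fixed
link1: (2,0,0)
C 0-1 [J2]: (2,0,1)
link2: (3,0,1)
link3: (4,0,1)
PS 3-0 [J2]: (4,0,2)
link4: (5,0,2)
C 4-0 [J2]: (5,0,3)
link5: (6,0,3)
R 1-2 [J1]: (6,1,3)
link6: (7,1,3)
PS 1-6 [J2]: (7,1,4)
C 2-6 [J2]: (7,1,5)
PS 5-2 [J2]: (7,1,6)
link7: (8,1,6)
R 4-7 [J1]: (8,2,6)
PS 7-2 [J2]: (8,2,7)
Grübler: 3·7 − 2·2 − 7 = 10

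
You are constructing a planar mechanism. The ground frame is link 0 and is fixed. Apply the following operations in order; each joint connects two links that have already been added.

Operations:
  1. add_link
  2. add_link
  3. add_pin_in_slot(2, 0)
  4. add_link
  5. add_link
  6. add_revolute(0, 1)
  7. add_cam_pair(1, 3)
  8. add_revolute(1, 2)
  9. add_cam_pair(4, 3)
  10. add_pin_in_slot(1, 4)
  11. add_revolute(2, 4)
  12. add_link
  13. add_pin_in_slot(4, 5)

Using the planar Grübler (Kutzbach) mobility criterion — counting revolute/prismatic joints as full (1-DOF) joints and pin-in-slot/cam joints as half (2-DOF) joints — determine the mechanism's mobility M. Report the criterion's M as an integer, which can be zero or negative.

link 0 = ground. State L|J1|J2 = 1|0|0
+link1  2|0|0
+link2  3|0|0
PS(2,0) f=2→J2  3|0|1
+link3  4|0|1
+link4  5|0|1
R(0,1) f=1→J1  5|1|1
C(1,3) f=2→J2  5|1|2
R(1,2) f=1→J1  5|2|2
C(4,3) f=2→J2  5|2|3
PS(1,4) f=2→J2  5|2|4
R(2,4) f=1→J1  5|3|4
+link5  6|3|4
PS(4,5) f=2→J2  6|3|5
M = 3(6−1)−2·3−5 = 15−6−5 = 4

M = 4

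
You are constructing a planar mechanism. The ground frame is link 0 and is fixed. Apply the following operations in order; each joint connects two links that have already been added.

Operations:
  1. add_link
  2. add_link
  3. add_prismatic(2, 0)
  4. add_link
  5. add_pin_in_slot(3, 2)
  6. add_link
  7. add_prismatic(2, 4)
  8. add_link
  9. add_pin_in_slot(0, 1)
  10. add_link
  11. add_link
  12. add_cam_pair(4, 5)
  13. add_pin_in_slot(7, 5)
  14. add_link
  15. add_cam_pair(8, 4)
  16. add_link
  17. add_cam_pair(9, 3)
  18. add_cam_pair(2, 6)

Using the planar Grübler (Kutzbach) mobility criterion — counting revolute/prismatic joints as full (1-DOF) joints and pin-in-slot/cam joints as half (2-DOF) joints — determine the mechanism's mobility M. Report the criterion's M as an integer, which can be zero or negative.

(L,J1,J2)=(1,0,0); link0 fixed
link1: (2,0,0)
link2: (3,0,0)
P 2-0 [J1]: (3,1,0)
link3: (4,1,0)
PS 3-2 [J2]: (4,1,1)
link4: (5,1,1)
P 2-4 [J1]: (5,2,1)
link5: (6,2,1)
PS 0-1 [J2]: (6,2,2)
link6: (7,2,2)
link7: (8,2,2)
C 4-5 [J2]: (8,2,3)
PS 7-5 [J2]: (8,2,4)
link8: (9,2,4)
C 8-4 [J2]: (9,2,5)
link9: (10,2,5)
C 9-3 [J2]: (10,2,6)
C 2-6 [J2]: (10,2,7)
Grübler: 3·9 − 2·2 − 7 = 16

M = 16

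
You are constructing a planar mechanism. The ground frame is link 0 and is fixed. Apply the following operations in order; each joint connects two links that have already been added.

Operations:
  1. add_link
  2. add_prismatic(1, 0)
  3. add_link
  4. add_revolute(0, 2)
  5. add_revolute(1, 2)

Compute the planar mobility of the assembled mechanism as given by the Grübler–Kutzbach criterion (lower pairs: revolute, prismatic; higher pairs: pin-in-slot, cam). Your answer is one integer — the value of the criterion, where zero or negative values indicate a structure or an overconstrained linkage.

M = 0

L=1 J1=0 J2=0
add link → L=2 J1=0 J2=0
P@1,0 dof=1 J1 → L=2 J1=1 J2=0
add link → L=3 J1=1 J2=0
R@0,2 dof=1 J1 → L=3 J1=2 J2=0
R@1,2 dof=1 J1 → L=3 J1=3 J2=0
M=3(L−1)−2J1−J2=3·2−2·3−0=0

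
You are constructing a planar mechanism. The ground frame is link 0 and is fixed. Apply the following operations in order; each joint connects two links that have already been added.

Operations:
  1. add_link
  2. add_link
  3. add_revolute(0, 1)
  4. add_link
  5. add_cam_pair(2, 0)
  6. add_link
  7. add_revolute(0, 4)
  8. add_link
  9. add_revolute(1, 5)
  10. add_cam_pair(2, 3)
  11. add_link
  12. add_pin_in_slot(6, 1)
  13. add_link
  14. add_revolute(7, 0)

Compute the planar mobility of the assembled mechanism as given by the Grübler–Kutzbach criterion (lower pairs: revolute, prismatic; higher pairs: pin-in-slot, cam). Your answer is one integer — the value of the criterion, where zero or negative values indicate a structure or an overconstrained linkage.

L=1 J1=0 J2=0
add link → L=2 J1=0 J2=0
add link → L=3 J1=0 J2=0
R@0,1 dof=1 J1 → L=3 J1=1 J2=0
add link → L=4 J1=1 J2=0
C@2,0 dof=2 J2 → L=4 J1=1 J2=1
add link → L=5 J1=1 J2=1
R@0,4 dof=1 J1 → L=5 J1=2 J2=1
add link → L=6 J1=2 J2=1
R@1,5 dof=1 J1 → L=6 J1=3 J2=1
C@2,3 dof=2 J2 → L=6 J1=3 J2=2
add link → L=7 J1=3 J2=2
PS@6,1 dof=2 J2 → L=7 J1=3 J2=3
add link → L=8 J1=3 J2=3
R@7,0 dof=1 J1 → L=8 J1=4 J2=3
M=3(L−1)−2J1−J2=3·7−2·4−3=10

M = 10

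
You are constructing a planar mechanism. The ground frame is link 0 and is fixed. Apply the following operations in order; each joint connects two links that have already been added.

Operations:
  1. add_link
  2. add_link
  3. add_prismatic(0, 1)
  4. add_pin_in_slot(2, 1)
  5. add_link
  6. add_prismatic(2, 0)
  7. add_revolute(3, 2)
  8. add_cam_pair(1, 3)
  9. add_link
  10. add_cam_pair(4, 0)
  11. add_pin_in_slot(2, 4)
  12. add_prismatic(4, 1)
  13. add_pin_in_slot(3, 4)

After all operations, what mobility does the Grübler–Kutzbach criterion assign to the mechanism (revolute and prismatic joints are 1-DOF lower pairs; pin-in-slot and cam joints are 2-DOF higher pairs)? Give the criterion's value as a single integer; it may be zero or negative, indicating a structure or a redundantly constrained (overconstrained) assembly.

ground; <1,0,0>
#1 <2,0,0>
#2 <3,0,0>
P:0↔1 J1 <3,1,0>
PS:2↔1 J2 <3,1,1>
#3 <4,1,1>
P:2↔0 J1 <4,2,1>
R:3↔2 J1 <4,3,1>
C:1↔3 J2 <4,3,2>
#4 <5,3,2>
C:4↔0 J2 <5,3,3>
PS:2↔4 J2 <5,3,4>
P:4↔1 J1 <5,4,4>
PS:3↔4 J2 <5,4,5>
3×4 − 2×4 − 1×5 = -1

M = -1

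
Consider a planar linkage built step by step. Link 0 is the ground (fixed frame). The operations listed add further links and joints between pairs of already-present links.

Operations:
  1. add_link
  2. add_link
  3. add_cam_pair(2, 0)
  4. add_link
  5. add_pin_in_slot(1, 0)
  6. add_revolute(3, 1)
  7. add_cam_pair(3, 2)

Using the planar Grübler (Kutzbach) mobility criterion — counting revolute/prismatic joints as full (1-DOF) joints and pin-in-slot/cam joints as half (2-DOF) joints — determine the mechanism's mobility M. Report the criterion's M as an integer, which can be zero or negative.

(L,J1,J2)=(1,0,0); link0 fixed
link1: (2,0,0)
link2: (3,0,0)
C 2-0 [J2]: (3,0,1)
link3: (4,0,1)
PS 1-0 [J2]: (4,0,2)
R 3-1 [J1]: (4,1,2)
C 3-2 [J2]: (4,1,3)
Grübler: 3·3 − 2·1 − 3 = 4

M = 4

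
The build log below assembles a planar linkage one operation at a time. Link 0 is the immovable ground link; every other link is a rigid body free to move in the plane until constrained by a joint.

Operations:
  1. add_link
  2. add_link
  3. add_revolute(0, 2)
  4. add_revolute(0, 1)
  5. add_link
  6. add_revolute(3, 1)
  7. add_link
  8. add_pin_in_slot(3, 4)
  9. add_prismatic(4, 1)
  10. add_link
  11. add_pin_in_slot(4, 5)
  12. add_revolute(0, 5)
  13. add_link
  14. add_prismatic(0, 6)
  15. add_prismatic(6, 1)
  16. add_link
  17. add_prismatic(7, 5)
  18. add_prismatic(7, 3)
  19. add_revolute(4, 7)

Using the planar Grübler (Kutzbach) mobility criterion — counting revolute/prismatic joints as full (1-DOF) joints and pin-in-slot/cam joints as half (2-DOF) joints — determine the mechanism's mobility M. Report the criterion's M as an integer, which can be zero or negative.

M = -1

[1;0;0] (link 0 is ground)
L+ [2;0;0]
L+ [3;0;0]
R(0,2)∈J1 [3;1;0]
R(0,1)∈J1 [3;2;0]
L+ [4;2;0]
R(3,1)∈J1 [4;3;0]
L+ [5;3;0]
PS(3,4)∈J2 [5;3;1]
P(4,1)∈J1 [5;4;1]
L+ [6;4;1]
PS(4,5)∈J2 [6;4;2]
R(0,5)∈J1 [6;5;2]
L+ [7;5;2]
P(0,6)∈J1 [7;6;2]
P(6,1)∈J1 [7;7;2]
L+ [8;7;2]
P(7,5)∈J1 [8;8;2]
P(7,3)∈J1 [8;9;2]
R(4,7)∈J1 [8;10;2]
mobility = 21 − 20 − 2 = -1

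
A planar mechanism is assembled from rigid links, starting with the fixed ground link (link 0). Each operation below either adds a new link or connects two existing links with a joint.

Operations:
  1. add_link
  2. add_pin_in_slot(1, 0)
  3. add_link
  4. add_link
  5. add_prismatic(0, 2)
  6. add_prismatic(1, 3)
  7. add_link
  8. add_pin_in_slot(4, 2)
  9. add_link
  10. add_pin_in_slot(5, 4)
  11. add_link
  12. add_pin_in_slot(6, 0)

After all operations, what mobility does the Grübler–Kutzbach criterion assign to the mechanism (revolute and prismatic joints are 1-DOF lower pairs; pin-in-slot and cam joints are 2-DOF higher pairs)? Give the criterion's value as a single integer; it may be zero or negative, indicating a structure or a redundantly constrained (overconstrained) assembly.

L=1 J1=0 J2=0
add link → L=2 J1=0 J2=0
PS@1,0 dof=2 J2 → L=2 J1=0 J2=1
add link → L=3 J1=0 J2=1
add link → L=4 J1=0 J2=1
P@0,2 dof=1 J1 → L=4 J1=1 J2=1
P@1,3 dof=1 J1 → L=4 J1=2 J2=1
add link → L=5 J1=2 J2=1
PS@4,2 dof=2 J2 → L=5 J1=2 J2=2
add link → L=6 J1=2 J2=2
PS@5,4 dof=2 J2 → L=6 J1=2 J2=3
add link → L=7 J1=2 J2=3
PS@6,0 dof=2 J2 → L=7 J1=2 J2=4
M=3(L−1)−2J1−J2=3·6−2·2−4=10

M = 10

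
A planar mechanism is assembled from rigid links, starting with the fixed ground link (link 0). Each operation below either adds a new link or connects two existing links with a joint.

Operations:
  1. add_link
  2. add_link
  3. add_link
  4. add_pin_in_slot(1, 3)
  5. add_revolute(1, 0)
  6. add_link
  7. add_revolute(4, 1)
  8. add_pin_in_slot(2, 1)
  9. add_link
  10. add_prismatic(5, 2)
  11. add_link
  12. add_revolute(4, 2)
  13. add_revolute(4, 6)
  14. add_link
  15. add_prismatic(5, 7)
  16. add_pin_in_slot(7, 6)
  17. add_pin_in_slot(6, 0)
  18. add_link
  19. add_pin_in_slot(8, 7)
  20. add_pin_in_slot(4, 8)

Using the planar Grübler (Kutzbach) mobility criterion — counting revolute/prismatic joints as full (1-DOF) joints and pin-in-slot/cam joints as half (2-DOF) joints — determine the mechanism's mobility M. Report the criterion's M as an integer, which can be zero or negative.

M = 6

[1;0;0] (link 0 is ground)
L+ [2;0;0]
L+ [3;0;0]
L+ [4;0;0]
PS(1,3)∈J2 [4;0;1]
R(1,0)∈J1 [4;1;1]
L+ [5;1;1]
R(4,1)∈J1 [5;2;1]
PS(2,1)∈J2 [5;2;2]
L+ [6;2;2]
P(5,2)∈J1 [6;3;2]
L+ [7;3;2]
R(4,2)∈J1 [7;4;2]
R(4,6)∈J1 [7;5;2]
L+ [8;5;2]
P(5,7)∈J1 [8;6;2]
PS(7,6)∈J2 [8;6;3]
PS(6,0)∈J2 [8;6;4]
L+ [9;6;4]
PS(8,7)∈J2 [9;6;5]
PS(4,8)∈J2 [9;6;6]
mobility = 24 − 12 − 6 = 6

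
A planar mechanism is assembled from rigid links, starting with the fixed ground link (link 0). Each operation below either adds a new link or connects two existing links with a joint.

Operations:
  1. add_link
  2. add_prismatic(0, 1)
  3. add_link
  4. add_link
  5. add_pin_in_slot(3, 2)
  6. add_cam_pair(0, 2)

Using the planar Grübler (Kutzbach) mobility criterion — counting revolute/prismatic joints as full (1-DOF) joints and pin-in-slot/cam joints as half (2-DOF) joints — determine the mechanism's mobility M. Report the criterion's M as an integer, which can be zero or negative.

[1;0;0] (link 0 is ground)
L+ [2;0;0]
P(0,1)∈J1 [2;1;0]
L+ [3;1;0]
L+ [4;1;0]
PS(3,2)∈J2 [4;1;1]
C(0,2)∈J2 [4;1;2]
mobility = 9 − 2 − 2 = 5

M = 5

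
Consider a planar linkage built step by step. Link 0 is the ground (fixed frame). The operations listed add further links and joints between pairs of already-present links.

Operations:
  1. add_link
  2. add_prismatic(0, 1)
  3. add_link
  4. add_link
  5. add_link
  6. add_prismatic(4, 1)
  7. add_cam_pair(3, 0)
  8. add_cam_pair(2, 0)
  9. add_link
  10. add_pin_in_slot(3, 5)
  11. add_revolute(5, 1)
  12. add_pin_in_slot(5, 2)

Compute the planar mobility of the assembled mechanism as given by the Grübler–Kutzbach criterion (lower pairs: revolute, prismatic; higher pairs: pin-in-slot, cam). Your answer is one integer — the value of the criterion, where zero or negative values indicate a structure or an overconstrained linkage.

M = 5

(L,J1,J2)=(1,0,0); link0 fixed
link1: (2,0,0)
P 0-1 [J1]: (2,1,0)
link2: (3,1,0)
link3: (4,1,0)
link4: (5,1,0)
P 4-1 [J1]: (5,2,0)
C 3-0 [J2]: (5,2,1)
C 2-0 [J2]: (5,2,2)
link5: (6,2,2)
PS 3-5 [J2]: (6,2,3)
R 5-1 [J1]: (6,3,3)
PS 5-2 [J2]: (6,3,4)
Grübler: 3·5 − 2·3 − 4 = 5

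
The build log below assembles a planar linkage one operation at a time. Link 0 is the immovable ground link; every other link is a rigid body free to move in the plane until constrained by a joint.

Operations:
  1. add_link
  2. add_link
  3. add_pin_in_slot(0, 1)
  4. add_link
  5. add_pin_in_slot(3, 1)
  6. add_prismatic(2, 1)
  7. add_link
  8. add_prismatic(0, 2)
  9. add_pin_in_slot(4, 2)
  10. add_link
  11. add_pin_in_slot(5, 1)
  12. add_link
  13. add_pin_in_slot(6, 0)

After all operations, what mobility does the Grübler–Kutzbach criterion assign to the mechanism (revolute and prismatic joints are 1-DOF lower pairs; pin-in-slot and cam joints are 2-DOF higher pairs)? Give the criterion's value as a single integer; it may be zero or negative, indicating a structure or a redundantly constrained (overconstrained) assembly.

ground; <1,0,0>
#1 <2,0,0>
#2 <3,0,0>
PS:0↔1 J2 <3,0,1>
#3 <4,0,1>
PS:3↔1 J2 <4,0,2>
P:2↔1 J1 <4,1,2>
#4 <5,1,2>
P:0↔2 J1 <5,2,2>
PS:4↔2 J2 <5,2,3>
#5 <6,2,3>
PS:5↔1 J2 <6,2,4>
#6 <7,2,4>
PS:6↔0 J2 <7,2,5>
3×6 − 2×2 − 1×5 = 9

M = 9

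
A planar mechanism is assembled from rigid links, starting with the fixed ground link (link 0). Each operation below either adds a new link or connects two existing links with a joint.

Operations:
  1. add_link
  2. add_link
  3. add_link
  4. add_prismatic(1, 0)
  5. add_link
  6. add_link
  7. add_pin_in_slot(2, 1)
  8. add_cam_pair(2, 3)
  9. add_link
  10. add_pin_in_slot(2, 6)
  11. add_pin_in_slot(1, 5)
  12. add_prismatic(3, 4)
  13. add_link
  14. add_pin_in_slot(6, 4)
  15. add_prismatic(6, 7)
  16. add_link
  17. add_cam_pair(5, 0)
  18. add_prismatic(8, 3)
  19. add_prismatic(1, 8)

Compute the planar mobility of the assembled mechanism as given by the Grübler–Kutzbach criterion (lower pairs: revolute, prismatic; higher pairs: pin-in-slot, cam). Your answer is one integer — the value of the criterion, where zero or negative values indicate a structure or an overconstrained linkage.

L=1 J1=0 J2=0
add link → L=2 J1=0 J2=0
add link → L=3 J1=0 J2=0
add link → L=4 J1=0 J2=0
P@1,0 dof=1 J1 → L=4 J1=1 J2=0
add link → L=5 J1=1 J2=0
add link → L=6 J1=1 J2=0
PS@2,1 dof=2 J2 → L=6 J1=1 J2=1
C@2,3 dof=2 J2 → L=6 J1=1 J2=2
add link → L=7 J1=1 J2=2
PS@2,6 dof=2 J2 → L=7 J1=1 J2=3
PS@1,5 dof=2 J2 → L=7 J1=1 J2=4
P@3,4 dof=1 J1 → L=7 J1=2 J2=4
add link → L=8 J1=2 J2=4
PS@6,4 dof=2 J2 → L=8 J1=2 J2=5
P@6,7 dof=1 J1 → L=8 J1=3 J2=5
add link → L=9 J1=3 J2=5
C@5,0 dof=2 J2 → L=9 J1=3 J2=6
P@8,3 dof=1 J1 → L=9 J1=4 J2=6
P@1,8 dof=1 J1 → L=9 J1=5 J2=6
M=3(L−1)−2J1−J2=3·8−2·5−6=8

M = 8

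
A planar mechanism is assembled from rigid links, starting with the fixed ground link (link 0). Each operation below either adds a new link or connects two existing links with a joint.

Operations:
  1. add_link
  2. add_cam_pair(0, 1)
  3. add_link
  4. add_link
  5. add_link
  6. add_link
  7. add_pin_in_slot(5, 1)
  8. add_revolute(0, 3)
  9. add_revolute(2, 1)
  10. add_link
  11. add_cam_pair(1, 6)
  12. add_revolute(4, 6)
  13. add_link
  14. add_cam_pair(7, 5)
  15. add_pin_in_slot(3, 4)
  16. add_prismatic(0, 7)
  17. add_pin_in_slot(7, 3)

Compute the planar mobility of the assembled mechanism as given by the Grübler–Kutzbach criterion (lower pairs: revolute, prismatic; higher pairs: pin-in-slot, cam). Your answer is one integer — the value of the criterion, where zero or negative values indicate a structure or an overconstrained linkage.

M = 7

L=1 J1=0 J2=0
add link → L=2 J1=0 J2=0
C@0,1 dof=2 J2 → L=2 J1=0 J2=1
add link → L=3 J1=0 J2=1
add link → L=4 J1=0 J2=1
add link → L=5 J1=0 J2=1
add link → L=6 J1=0 J2=1
PS@5,1 dof=2 J2 → L=6 J1=0 J2=2
R@0,3 dof=1 J1 → L=6 J1=1 J2=2
R@2,1 dof=1 J1 → L=6 J1=2 J2=2
add link → L=7 J1=2 J2=2
C@1,6 dof=2 J2 → L=7 J1=2 J2=3
R@4,6 dof=1 J1 → L=7 J1=3 J2=3
add link → L=8 J1=3 J2=3
C@7,5 dof=2 J2 → L=8 J1=3 J2=4
PS@3,4 dof=2 J2 → L=8 J1=3 J2=5
P@0,7 dof=1 J1 → L=8 J1=4 J2=5
PS@7,3 dof=2 J2 → L=8 J1=4 J2=6
M=3(L−1)−2J1−J2=3·7−2·4−6=7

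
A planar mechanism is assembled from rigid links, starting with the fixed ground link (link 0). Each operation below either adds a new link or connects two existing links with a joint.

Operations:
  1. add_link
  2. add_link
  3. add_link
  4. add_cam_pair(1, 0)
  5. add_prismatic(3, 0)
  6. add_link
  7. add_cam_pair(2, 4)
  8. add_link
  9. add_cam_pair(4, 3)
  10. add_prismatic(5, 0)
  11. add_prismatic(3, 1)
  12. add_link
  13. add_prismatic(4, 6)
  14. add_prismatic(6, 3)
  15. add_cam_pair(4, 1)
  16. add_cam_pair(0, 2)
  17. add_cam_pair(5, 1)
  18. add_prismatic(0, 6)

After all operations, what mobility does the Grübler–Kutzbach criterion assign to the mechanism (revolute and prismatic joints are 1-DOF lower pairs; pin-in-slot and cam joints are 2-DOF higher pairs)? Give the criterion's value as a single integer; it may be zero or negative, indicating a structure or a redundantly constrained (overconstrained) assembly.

L=1 J1=0 J2=0
add link → L=2 J1=0 J2=0
add link → L=3 J1=0 J2=0
add link → L=4 J1=0 J2=0
C@1,0 dof=2 J2 → L=4 J1=0 J2=1
P@3,0 dof=1 J1 → L=4 J1=1 J2=1
add link → L=5 J1=1 J2=1
C@2,4 dof=2 J2 → L=5 J1=1 J2=2
add link → L=6 J1=1 J2=2
C@4,3 dof=2 J2 → L=6 J1=1 J2=3
P@5,0 dof=1 J1 → L=6 J1=2 J2=3
P@3,1 dof=1 J1 → L=6 J1=3 J2=3
add link → L=7 J1=3 J2=3
P@4,6 dof=1 J1 → L=7 J1=4 J2=3
P@6,3 dof=1 J1 → L=7 J1=5 J2=3
C@4,1 dof=2 J2 → L=7 J1=5 J2=4
C@0,2 dof=2 J2 → L=7 J1=5 J2=5
C@5,1 dof=2 J2 → L=7 J1=5 J2=6
P@0,6 dof=1 J1 → L=7 J1=6 J2=6
M=3(L−1)−2J1−J2=3·6−2·6−6=0

M = 0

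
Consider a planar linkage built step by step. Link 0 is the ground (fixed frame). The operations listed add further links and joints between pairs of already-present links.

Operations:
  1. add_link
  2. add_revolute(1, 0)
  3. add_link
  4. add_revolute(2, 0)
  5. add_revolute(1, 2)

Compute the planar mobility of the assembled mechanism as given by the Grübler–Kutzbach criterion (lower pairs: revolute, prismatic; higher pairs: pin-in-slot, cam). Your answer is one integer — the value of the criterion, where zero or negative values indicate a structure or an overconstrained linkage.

M = 0

link 0 = ground. State L|J1|J2 = 1|0|0
+link1  2|0|0
R(1,0) f=1→J1  2|1|0
+link2  3|1|0
R(2,0) f=1→J1  3|2|0
R(1,2) f=1→J1  3|3|0
M = 3(3−1)−2·3−0 = 6−6−0 = 0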